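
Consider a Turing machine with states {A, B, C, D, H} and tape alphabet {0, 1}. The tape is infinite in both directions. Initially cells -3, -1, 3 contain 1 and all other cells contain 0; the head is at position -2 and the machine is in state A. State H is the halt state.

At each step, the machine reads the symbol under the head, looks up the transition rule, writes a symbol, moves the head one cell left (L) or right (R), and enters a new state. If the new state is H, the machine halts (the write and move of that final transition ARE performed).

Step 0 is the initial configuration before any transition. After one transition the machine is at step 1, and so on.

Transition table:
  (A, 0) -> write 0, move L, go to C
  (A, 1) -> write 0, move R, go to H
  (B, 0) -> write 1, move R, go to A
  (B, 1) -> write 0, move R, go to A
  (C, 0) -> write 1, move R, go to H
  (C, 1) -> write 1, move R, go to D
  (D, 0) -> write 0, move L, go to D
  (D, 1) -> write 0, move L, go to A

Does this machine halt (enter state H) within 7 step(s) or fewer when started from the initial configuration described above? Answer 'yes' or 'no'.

Answer: yes

Derivation:
Step 1: in state A at pos -2, read 0 -> (A,0)->write 0,move L,goto C. Now: state=C, head=-3, tape[-4..4]=010100010 (head:  ^)
Step 2: in state C at pos -3, read 1 -> (C,1)->write 1,move R,goto D. Now: state=D, head=-2, tape[-4..4]=010100010 (head:   ^)
Step 3: in state D at pos -2, read 0 -> (D,0)->write 0,move L,goto D. Now: state=D, head=-3, tape[-4..4]=010100010 (head:  ^)
Step 4: in state D at pos -3, read 1 -> (D,1)->write 0,move L,goto A. Now: state=A, head=-4, tape[-5..4]=0000100010 (head:  ^)
Step 5: in state A at pos -4, read 0 -> (A,0)->write 0,move L,goto C. Now: state=C, head=-5, tape[-6..4]=00000100010 (head:  ^)
Step 6: in state C at pos -5, read 0 -> (C,0)->write 1,move R,goto H. Now: state=H, head=-4, tape[-6..4]=01000100010 (head:   ^)
State H reached at step 6; 6 <= 7 -> yes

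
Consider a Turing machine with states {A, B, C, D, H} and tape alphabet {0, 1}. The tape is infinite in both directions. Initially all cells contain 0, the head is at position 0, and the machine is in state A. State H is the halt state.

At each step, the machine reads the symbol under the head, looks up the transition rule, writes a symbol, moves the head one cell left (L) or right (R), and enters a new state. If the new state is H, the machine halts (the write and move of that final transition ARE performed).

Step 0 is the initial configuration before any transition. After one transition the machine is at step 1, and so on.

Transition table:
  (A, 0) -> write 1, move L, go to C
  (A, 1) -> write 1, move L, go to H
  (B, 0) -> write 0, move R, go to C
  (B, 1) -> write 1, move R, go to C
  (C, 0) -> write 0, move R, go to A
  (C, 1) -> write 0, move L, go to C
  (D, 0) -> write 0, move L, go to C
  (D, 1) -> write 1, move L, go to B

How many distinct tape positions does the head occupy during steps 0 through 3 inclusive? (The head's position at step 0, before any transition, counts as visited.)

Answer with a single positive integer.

Step 1: in state A at pos 0, read 0 -> (A,0)->write 1,move L,goto C. Now: state=C, head=-1, tape[-2..1]=0010 (head:  ^)
Step 2: in state C at pos -1, read 0 -> (C,0)->write 0,move R,goto A. Now: state=A, head=0, tape[-2..1]=0010 (head:   ^)
Step 3: in state A at pos 0, read 1 -> (A,1)->write 1,move L,goto H. Now: state=H, head=-1, tape[-2..1]=0010 (head:  ^)
Head positions at steps 0..3: starting at 0, distinct positions visited = {-1, 0} -> 2 position(s)

Answer: 2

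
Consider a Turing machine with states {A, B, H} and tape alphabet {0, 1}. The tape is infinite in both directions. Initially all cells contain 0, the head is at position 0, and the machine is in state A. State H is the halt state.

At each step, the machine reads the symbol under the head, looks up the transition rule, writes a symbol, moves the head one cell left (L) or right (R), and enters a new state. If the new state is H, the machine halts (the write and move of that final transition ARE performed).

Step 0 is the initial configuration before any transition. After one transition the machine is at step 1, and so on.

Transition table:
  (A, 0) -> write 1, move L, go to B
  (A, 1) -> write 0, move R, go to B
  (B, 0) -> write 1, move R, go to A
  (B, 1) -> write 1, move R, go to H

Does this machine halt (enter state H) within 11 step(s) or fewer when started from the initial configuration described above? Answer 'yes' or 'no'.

Answer: yes

Derivation:
Step 1: in state A at pos 0, read 0 -> (A,0)->write 1,move L,goto B. Now: state=B, head=-1, tape[-2..1]=0010 (head:  ^)
Step 2: in state B at pos -1, read 0 -> (B,0)->write 1,move R,goto A. Now: state=A, head=0, tape[-2..1]=0110 (head:   ^)
Step 3: in state A at pos 0, read 1 -> (A,1)->write 0,move R,goto B. Now: state=B, head=1, tape[-2..2]=01000 (head:    ^)
Step 4: in state B at pos 1, read 0 -> (B,0)->write 1,move R,goto A. Now: state=A, head=2, tape[-2..3]=010100 (head:     ^)
Step 5: in state A at pos 2, read 0 -> (A,0)->write 1,move L,goto B. Now: state=B, head=1, tape[-2..3]=010110 (head:    ^)
Step 6: in state B at pos 1, read 1 -> (B,1)->write 1,move R,goto H. Now: state=H, head=2, tape[-2..3]=010110 (head:     ^)
State H reached at step 6; 6 <= 11 -> yes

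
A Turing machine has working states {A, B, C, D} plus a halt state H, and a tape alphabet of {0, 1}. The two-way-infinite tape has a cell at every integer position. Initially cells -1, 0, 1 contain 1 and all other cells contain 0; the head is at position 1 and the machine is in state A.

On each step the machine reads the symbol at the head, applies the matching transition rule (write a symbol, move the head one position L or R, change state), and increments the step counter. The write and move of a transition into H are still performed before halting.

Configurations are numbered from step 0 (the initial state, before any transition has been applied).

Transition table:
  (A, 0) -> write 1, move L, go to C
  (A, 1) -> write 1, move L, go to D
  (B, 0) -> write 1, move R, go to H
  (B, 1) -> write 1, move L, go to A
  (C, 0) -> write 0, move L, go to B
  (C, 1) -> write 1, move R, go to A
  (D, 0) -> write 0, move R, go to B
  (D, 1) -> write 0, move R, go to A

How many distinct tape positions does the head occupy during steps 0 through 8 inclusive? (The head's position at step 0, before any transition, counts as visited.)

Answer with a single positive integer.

Answer: 3

Derivation:
Step 1: in state A at pos 1, read 1 -> (A,1)->write 1,move L,goto D. Now: state=D, head=0, tape[-2..2]=01110 (head:   ^)
Step 2: in state D at pos 0, read 1 -> (D,1)->write 0,move R,goto A. Now: state=A, head=1, tape[-2..2]=01010 (head:    ^)
Step 3: in state A at pos 1, read 1 -> (A,1)->write 1,move L,goto D. Now: state=D, head=0, tape[-2..2]=01010 (head:   ^)
Step 4: in state D at pos 0, read 0 -> (D,0)->write 0,move R,goto B. Now: state=B, head=1, tape[-2..2]=01010 (head:    ^)
Step 5: in state B at pos 1, read 1 -> (B,1)->write 1,move L,goto A. Now: state=A, head=0, tape[-2..2]=01010 (head:   ^)
Step 6: in state A at pos 0, read 0 -> (A,0)->write 1,move L,goto C. Now: state=C, head=-1, tape[-2..2]=01110 (head:  ^)
Step 7: in state C at pos -1, read 1 -> (C,1)->write 1,move R,goto A. Now: state=A, head=0, tape[-2..2]=01110 (head:   ^)
Step 8: in state A at pos 0, read 1 -> (A,1)->write 1,move L,goto D. Now: state=D, head=-1, tape[-2..2]=01110 (head:  ^)
Head positions at steps 0..8: starting at 1, distinct positions visited = {-1, 0, 1} -> 3 position(s)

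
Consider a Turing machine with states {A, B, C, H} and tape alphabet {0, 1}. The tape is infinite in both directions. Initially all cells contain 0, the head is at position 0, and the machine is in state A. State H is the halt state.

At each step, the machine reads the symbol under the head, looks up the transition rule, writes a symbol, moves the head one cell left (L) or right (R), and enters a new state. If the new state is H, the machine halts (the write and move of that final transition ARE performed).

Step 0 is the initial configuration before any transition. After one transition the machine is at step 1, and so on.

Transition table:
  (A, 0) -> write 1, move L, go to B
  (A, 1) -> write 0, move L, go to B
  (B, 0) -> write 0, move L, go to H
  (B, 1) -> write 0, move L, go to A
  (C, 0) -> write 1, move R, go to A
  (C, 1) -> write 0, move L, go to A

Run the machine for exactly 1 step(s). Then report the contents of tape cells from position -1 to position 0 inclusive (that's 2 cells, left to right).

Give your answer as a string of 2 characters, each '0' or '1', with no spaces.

Step 1: in state A at pos 0, read 0 -> (A,0)->write 1,move L,goto B. Now: state=B, head=-1, tape[-2..1]=0010 (head:  ^)

Answer: 01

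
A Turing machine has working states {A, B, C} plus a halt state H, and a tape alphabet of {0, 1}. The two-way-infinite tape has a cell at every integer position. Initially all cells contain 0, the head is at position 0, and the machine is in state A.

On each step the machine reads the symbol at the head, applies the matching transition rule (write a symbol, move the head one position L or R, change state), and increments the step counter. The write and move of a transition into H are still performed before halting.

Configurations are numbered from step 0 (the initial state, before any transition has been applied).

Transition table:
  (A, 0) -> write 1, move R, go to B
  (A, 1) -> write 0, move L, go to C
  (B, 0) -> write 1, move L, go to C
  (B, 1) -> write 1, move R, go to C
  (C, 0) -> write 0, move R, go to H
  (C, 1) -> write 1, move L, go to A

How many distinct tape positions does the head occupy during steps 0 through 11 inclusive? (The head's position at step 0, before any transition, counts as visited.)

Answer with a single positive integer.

Answer: 4

Derivation:
Step 1: in state A at pos 0, read 0 -> (A,0)->write 1,move R,goto B. Now: state=B, head=1, tape[-1..2]=0100 (head:   ^)
Step 2: in state B at pos 1, read 0 -> (B,0)->write 1,move L,goto C. Now: state=C, head=0, tape[-1..2]=0110 (head:  ^)
Step 3: in state C at pos 0, read 1 -> (C,1)->write 1,move L,goto A. Now: state=A, head=-1, tape[-2..2]=00110 (head:  ^)
Step 4: in state A at pos -1, read 0 -> (A,0)->write 1,move R,goto B. Now: state=B, head=0, tape[-2..2]=01110 (head:   ^)
Step 5: in state B at pos 0, read 1 -> (B,1)->write 1,move R,goto C. Now: state=C, head=1, tape[-2..2]=01110 (head:    ^)
Step 6: in state C at pos 1, read 1 -> (C,1)->write 1,move L,goto A. Now: state=A, head=0, tape[-2..2]=01110 (head:   ^)
Step 7: in state A at pos 0, read 1 -> (A,1)->write 0,move L,goto C. Now: state=C, head=-1, tape[-2..2]=01010 (head:  ^)
Step 8: in state C at pos -1, read 1 -> (C,1)->write 1,move L,goto A. Now: state=A, head=-2, tape[-3..2]=001010 (head:  ^)
Step 9: in state A at pos -2, read 0 -> (A,0)->write 1,move R,goto B. Now: state=B, head=-1, tape[-3..2]=011010 (head:   ^)
Step 10: in state B at pos -1, read 1 -> (B,1)->write 1,move R,goto C. Now: state=C, head=0, tape[-3..2]=011010 (head:    ^)
Step 11: in state C at pos 0, read 0 -> (C,0)->write 0,move R,goto H. Now: state=H, head=1, tape[-3..2]=011010 (head:     ^)
Head positions at steps 0..11: starting at 0, distinct positions visited = {-2, -1, 0, 1} -> 4 position(s)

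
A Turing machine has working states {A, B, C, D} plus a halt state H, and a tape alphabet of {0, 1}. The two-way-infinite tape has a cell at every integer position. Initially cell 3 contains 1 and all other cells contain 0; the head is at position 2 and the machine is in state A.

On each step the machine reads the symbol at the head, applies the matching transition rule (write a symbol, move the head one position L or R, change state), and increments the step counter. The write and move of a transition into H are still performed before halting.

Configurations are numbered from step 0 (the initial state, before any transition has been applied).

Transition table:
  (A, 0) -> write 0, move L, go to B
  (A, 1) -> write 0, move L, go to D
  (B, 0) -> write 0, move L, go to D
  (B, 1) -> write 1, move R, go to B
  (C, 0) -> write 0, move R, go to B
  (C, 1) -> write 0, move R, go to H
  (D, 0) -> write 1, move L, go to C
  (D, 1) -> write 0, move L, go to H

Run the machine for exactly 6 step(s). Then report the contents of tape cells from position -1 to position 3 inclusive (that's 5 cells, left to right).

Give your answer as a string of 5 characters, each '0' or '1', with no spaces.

Answer: 01001

Derivation:
Step 1: in state A at pos 2, read 0 -> (A,0)->write 0,move L,goto B. Now: state=B, head=1, tape[0..4]=00010 (head:  ^)
Step 2: in state B at pos 1, read 0 -> (B,0)->write 0,move L,goto D. Now: state=D, head=0, tape[-1..4]=000010 (head:  ^)
Step 3: in state D at pos 0, read 0 -> (D,0)->write 1,move L,goto C. Now: state=C, head=-1, tape[-2..4]=0010010 (head:  ^)
Step 4: in state C at pos -1, read 0 -> (C,0)->write 0,move R,goto B. Now: state=B, head=0, tape[-2..4]=0010010 (head:   ^)
Step 5: in state B at pos 0, read 1 -> (B,1)->write 1,move R,goto B. Now: state=B, head=1, tape[-2..4]=0010010 (head:    ^)
Step 6: in state B at pos 1, read 0 -> (B,0)->write 0,move L,goto D. Now: state=D, head=0, tape[-2..4]=0010010 (head:   ^)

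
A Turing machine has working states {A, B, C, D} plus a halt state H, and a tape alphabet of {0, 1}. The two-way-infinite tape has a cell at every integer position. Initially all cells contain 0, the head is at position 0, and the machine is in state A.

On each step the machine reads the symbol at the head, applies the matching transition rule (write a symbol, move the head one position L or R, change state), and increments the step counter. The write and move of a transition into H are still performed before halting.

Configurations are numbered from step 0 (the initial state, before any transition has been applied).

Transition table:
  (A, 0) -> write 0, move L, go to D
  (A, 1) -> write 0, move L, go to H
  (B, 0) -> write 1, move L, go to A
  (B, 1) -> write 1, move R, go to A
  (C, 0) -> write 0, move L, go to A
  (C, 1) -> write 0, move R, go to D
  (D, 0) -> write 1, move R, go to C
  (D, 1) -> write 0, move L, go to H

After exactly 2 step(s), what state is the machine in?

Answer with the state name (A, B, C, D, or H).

Step 1: in state A at pos 0, read 0 -> (A,0)->write 0,move L,goto D. Now: state=D, head=-1, tape[-2..1]=0000 (head:  ^)
Step 2: in state D at pos -1, read 0 -> (D,0)->write 1,move R,goto C. Now: state=C, head=0, tape[-2..1]=0100 (head:   ^)

Answer: C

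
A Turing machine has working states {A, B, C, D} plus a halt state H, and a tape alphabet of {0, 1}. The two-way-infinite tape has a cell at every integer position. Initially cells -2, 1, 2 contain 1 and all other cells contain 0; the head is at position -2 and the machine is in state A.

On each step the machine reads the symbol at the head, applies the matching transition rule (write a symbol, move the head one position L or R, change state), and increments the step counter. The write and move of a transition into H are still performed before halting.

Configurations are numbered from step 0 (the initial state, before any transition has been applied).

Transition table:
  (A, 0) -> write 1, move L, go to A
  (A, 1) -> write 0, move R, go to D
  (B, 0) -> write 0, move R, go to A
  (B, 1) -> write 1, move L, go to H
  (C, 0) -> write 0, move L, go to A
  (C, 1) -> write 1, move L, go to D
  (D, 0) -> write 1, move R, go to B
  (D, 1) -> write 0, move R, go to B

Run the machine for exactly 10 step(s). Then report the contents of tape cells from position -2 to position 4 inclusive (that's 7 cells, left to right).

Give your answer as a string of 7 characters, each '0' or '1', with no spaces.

Step 1: in state A at pos -2, read 1 -> (A,1)->write 0,move R,goto D. Now: state=D, head=-1, tape[-3..3]=0000110 (head:   ^)
Step 2: in state D at pos -1, read 0 -> (D,0)->write 1,move R,goto B. Now: state=B, head=0, tape[-3..3]=0010110 (head:    ^)
Step 3: in state B at pos 0, read 0 -> (B,0)->write 0,move R,goto A. Now: state=A, head=1, tape[-3..3]=0010110 (head:     ^)
Step 4: in state A at pos 1, read 1 -> (A,1)->write 0,move R,goto D. Now: state=D, head=2, tape[-3..3]=0010010 (head:      ^)
Step 5: in state D at pos 2, read 1 -> (D,1)->write 0,move R,goto B. Now: state=B, head=3, tape[-3..4]=00100000 (head:       ^)
Step 6: in state B at pos 3, read 0 -> (B,0)->write 0,move R,goto A. Now: state=A, head=4, tape[-3..5]=001000000 (head:        ^)
Step 7: in state A at pos 4, read 0 -> (A,0)->write 1,move L,goto A. Now: state=A, head=3, tape[-3..5]=001000010 (head:       ^)
Step 8: in state A at pos 3, read 0 -> (A,0)->write 1,move L,goto A. Now: state=A, head=2, tape[-3..5]=001000110 (head:      ^)
Step 9: in state A at pos 2, read 0 -> (A,0)->write 1,move L,goto A. Now: state=A, head=1, tape[-3..5]=001001110 (head:     ^)
Step 10: in state A at pos 1, read 0 -> (A,0)->write 1,move L,goto A. Now: state=A, head=0, tape[-3..5]=001011110 (head:    ^)

Answer: 0101111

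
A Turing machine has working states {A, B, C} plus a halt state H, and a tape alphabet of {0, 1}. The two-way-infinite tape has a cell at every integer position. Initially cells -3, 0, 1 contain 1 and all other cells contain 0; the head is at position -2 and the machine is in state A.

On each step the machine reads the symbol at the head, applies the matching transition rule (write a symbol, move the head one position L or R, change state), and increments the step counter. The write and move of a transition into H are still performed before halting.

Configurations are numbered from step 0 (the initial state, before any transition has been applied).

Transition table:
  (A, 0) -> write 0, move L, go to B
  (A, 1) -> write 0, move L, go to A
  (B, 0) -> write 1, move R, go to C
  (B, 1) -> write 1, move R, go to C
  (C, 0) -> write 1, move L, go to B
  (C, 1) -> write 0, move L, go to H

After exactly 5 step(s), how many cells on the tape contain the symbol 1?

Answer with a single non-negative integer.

Answer: 3

Derivation:
Step 1: in state A at pos -2, read 0 -> (A,0)->write 0,move L,goto B. Now: state=B, head=-3, tape[-4..2]=0100110 (head:  ^)
Step 2: in state B at pos -3, read 1 -> (B,1)->write 1,move R,goto C. Now: state=C, head=-2, tape[-4..2]=0100110 (head:   ^)
Step 3: in state C at pos -2, read 0 -> (C,0)->write 1,move L,goto B. Now: state=B, head=-3, tape[-4..2]=0110110 (head:  ^)
Step 4: in state B at pos -3, read 1 -> (B,1)->write 1,move R,goto C. Now: state=C, head=-2, tape[-4..2]=0110110 (head:   ^)
Step 5: in state C at pos -2, read 1 -> (C,1)->write 0,move L,goto H. Now: state=H, head=-3, tape[-4..2]=0100110 (head:  ^)
Cells containing 1 after step 5: {-3, 0, 1} -> 3 cell(s)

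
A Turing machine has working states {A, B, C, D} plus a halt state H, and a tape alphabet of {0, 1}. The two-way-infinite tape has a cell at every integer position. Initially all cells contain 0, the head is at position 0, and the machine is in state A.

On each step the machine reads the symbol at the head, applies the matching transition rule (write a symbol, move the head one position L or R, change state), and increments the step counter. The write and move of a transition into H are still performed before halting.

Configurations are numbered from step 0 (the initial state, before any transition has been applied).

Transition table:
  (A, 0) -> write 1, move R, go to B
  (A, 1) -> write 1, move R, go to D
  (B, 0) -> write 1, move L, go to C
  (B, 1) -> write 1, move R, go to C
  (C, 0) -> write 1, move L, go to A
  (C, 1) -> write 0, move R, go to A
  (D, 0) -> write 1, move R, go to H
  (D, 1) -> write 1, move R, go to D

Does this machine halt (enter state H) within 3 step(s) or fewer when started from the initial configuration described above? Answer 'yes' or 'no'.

Answer: no

Derivation:
Step 1: in state A at pos 0, read 0 -> (A,0)->write 1,move R,goto B. Now: state=B, head=1, tape[-1..2]=0100 (head:   ^)
Step 2: in state B at pos 1, read 0 -> (B,0)->write 1,move L,goto C. Now: state=C, head=0, tape[-1..2]=0110 (head:  ^)
Step 3: in state C at pos 0, read 1 -> (C,1)->write 0,move R,goto A. Now: state=A, head=1, tape[-1..2]=0010 (head:   ^)
After 3 step(s): state = A (not H) -> not halted within 3 -> no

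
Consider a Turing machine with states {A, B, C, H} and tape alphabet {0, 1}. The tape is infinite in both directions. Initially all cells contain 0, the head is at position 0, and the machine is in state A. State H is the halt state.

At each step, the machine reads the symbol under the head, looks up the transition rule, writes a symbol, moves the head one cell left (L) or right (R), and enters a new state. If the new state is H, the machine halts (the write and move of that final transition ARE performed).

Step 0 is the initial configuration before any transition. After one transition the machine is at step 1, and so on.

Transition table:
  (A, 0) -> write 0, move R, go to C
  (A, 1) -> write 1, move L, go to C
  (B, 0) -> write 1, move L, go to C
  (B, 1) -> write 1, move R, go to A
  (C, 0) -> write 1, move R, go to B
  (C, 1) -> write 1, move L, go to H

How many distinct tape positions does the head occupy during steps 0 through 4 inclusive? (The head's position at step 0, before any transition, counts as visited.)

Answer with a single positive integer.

Answer: 3

Derivation:
Step 1: in state A at pos 0, read 0 -> (A,0)->write 0,move R,goto C. Now: state=C, head=1, tape[-1..2]=0000 (head:   ^)
Step 2: in state C at pos 1, read 0 -> (C,0)->write 1,move R,goto B. Now: state=B, head=2, tape[-1..3]=00100 (head:    ^)
Step 3: in state B at pos 2, read 0 -> (B,0)->write 1,move L,goto C. Now: state=C, head=1, tape[-1..3]=00110 (head:   ^)
Step 4: in state C at pos 1, read 1 -> (C,1)->write 1,move L,goto H. Now: state=H, head=0, tape[-1..3]=00110 (head:  ^)
Head positions at steps 0..4: starting at 0, distinct positions visited = {0, 1, 2} -> 3 position(s)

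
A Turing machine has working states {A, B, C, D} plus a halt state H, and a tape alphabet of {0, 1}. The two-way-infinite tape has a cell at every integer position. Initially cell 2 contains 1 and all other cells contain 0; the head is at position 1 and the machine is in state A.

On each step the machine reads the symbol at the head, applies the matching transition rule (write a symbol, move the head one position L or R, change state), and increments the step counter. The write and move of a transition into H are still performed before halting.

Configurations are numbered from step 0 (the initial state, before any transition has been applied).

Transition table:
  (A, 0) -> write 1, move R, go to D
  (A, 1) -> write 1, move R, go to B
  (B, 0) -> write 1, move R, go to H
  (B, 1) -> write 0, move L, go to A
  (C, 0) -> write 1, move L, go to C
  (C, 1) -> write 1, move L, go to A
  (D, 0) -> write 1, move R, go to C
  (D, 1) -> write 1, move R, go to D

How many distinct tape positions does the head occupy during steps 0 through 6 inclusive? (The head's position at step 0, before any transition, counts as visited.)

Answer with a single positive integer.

Answer: 4

Derivation:
Step 1: in state A at pos 1, read 0 -> (A,0)->write 1,move R,goto D. Now: state=D, head=2, tape[0..3]=0110 (head:   ^)
Step 2: in state D at pos 2, read 1 -> (D,1)->write 1,move R,goto D. Now: state=D, head=3, tape[0..4]=01100 (head:    ^)
Step 3: in state D at pos 3, read 0 -> (D,0)->write 1,move R,goto C. Now: state=C, head=4, tape[0..5]=011100 (head:     ^)
Step 4: in state C at pos 4, read 0 -> (C,0)->write 1,move L,goto C. Now: state=C, head=3, tape[0..5]=011110 (head:    ^)
Step 5: in state C at pos 3, read 1 -> (C,1)->write 1,move L,goto A. Now: state=A, head=2, tape[0..5]=011110 (head:   ^)
Step 6: in state A at pos 2, read 1 -> (A,1)->write 1,move R,goto B. Now: state=B, head=3, tape[0..5]=011110 (head:    ^)
Head positions at steps 0..6: starting at 1, distinct positions visited = {1, 2, 3, 4} -> 4 position(s)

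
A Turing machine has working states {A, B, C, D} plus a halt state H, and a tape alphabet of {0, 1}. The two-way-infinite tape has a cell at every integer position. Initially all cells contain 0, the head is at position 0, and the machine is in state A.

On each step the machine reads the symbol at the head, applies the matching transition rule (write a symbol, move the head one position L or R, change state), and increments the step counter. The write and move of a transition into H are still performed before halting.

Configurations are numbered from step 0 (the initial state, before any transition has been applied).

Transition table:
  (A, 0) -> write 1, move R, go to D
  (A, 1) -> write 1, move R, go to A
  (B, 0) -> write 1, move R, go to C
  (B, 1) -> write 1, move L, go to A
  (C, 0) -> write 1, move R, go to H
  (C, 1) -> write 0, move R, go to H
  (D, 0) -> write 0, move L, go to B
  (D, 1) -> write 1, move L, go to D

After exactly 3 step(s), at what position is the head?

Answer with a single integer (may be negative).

Step 1: in state A at pos 0, read 0 -> (A,0)->write 1,move R,goto D. Now: state=D, head=1, tape[-1..2]=0100 (head:   ^)
Step 2: in state D at pos 1, read 0 -> (D,0)->write 0,move L,goto B. Now: state=B, head=0, tape[-1..2]=0100 (head:  ^)
Step 3: in state B at pos 0, read 1 -> (B,1)->write 1,move L,goto A. Now: state=A, head=-1, tape[-2..2]=00100 (head:  ^)

Answer: -1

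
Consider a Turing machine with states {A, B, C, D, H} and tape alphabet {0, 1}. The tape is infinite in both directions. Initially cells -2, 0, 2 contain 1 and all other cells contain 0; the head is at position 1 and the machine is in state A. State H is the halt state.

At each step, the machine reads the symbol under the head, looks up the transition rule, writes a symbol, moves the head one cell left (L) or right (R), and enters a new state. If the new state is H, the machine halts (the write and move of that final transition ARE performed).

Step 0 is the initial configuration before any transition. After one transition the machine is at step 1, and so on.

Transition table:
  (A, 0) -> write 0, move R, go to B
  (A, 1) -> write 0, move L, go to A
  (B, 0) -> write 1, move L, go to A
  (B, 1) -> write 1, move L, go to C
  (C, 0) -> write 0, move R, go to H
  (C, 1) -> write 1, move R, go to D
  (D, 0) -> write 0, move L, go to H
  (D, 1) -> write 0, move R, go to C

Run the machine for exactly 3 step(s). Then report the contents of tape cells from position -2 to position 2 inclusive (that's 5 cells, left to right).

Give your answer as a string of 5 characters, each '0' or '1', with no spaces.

Answer: 10101

Derivation:
Step 1: in state A at pos 1, read 0 -> (A,0)->write 0,move R,goto B. Now: state=B, head=2, tape[-3..3]=0101010 (head:      ^)
Step 2: in state B at pos 2, read 1 -> (B,1)->write 1,move L,goto C. Now: state=C, head=1, tape[-3..3]=0101010 (head:     ^)
Step 3: in state C at pos 1, read 0 -> (C,0)->write 0,move R,goto H. Now: state=H, head=2, tape[-3..3]=0101010 (head:      ^)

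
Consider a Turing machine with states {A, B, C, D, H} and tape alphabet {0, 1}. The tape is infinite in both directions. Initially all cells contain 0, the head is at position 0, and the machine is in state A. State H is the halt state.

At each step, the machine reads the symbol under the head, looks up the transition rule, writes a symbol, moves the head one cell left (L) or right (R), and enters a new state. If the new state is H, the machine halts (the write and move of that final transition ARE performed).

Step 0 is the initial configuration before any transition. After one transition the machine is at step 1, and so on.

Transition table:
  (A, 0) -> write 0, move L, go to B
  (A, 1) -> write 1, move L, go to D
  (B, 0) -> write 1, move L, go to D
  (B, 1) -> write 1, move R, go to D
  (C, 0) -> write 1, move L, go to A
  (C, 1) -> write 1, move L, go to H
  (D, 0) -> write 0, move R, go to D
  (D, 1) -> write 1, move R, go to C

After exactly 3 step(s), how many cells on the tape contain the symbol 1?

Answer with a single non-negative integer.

Answer: 1

Derivation:
Step 1: in state A at pos 0, read 0 -> (A,0)->write 0,move L,goto B. Now: state=B, head=-1, tape[-2..1]=0000 (head:  ^)
Step 2: in state B at pos -1, read 0 -> (B,0)->write 1,move L,goto D. Now: state=D, head=-2, tape[-3..1]=00100 (head:  ^)
Step 3: in state D at pos -2, read 0 -> (D,0)->write 0,move R,goto D. Now: state=D, head=-1, tape[-3..1]=00100 (head:   ^)
Cells containing 1 after step 3: {-1} -> 1 cell(s)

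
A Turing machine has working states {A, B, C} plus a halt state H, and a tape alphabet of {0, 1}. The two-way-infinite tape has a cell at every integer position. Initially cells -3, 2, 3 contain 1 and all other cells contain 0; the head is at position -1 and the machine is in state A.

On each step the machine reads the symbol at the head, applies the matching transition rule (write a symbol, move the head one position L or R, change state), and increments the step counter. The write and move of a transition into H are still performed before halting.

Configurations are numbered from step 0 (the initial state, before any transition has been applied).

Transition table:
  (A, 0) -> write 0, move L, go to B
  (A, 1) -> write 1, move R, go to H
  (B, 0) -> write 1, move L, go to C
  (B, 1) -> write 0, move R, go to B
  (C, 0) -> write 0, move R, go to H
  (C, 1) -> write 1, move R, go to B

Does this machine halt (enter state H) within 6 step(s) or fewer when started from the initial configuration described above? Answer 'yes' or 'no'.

Answer: yes

Derivation:
Step 1: in state A at pos -1, read 0 -> (A,0)->write 0,move L,goto B. Now: state=B, head=-2, tape[-4..4]=010000110 (head:   ^)
Step 2: in state B at pos -2, read 0 -> (B,0)->write 1,move L,goto C. Now: state=C, head=-3, tape[-4..4]=011000110 (head:  ^)
Step 3: in state C at pos -3, read 1 -> (C,1)->write 1,move R,goto B. Now: state=B, head=-2, tape[-4..4]=011000110 (head:   ^)
Step 4: in state B at pos -2, read 1 -> (B,1)->write 0,move R,goto B. Now: state=B, head=-1, tape[-4..4]=010000110 (head:    ^)
Step 5: in state B at pos -1, read 0 -> (B,0)->write 1,move L,goto C. Now: state=C, head=-2, tape[-4..4]=010100110 (head:   ^)
Step 6: in state C at pos -2, read 0 -> (C,0)->write 0,move R,goto H. Now: state=H, head=-1, tape[-4..4]=010100110 (head:    ^)
State H reached at step 6; 6 <= 6 -> yes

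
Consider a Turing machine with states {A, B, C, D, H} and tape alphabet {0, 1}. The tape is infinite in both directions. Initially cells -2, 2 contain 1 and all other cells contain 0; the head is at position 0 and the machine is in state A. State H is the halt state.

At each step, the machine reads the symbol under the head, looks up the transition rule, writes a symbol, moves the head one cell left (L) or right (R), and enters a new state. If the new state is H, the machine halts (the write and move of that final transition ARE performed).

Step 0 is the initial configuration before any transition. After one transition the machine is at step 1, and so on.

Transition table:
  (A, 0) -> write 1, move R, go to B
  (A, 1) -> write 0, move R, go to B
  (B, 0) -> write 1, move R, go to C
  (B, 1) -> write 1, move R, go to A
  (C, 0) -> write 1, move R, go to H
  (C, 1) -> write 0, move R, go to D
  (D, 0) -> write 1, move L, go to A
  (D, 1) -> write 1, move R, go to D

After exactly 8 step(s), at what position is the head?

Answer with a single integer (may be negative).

Answer: 6

Derivation:
Step 1: in state A at pos 0, read 0 -> (A,0)->write 1,move R,goto B. Now: state=B, head=1, tape[-3..3]=0101010 (head:     ^)
Step 2: in state B at pos 1, read 0 -> (B,0)->write 1,move R,goto C. Now: state=C, head=2, tape[-3..3]=0101110 (head:      ^)
Step 3: in state C at pos 2, read 1 -> (C,1)->write 0,move R,goto D. Now: state=D, head=3, tape[-3..4]=01011000 (head:       ^)
Step 4: in state D at pos 3, read 0 -> (D,0)->write 1,move L,goto A. Now: state=A, head=2, tape[-3..4]=01011010 (head:      ^)
Step 5: in state A at pos 2, read 0 -> (A,0)->write 1,move R,goto B. Now: state=B, head=3, tape[-3..4]=01011110 (head:       ^)
Step 6: in state B at pos 3, read 1 -> (B,1)->write 1,move R,goto A. Now: state=A, head=4, tape[-3..5]=010111100 (head:        ^)
Step 7: in state A at pos 4, read 0 -> (A,0)->write 1,move R,goto B. Now: state=B, head=5, tape[-3..6]=0101111100 (head:         ^)
Step 8: in state B at pos 5, read 0 -> (B,0)->write 1,move R,goto C. Now: state=C, head=6, tape[-3..7]=01011111100 (head:          ^)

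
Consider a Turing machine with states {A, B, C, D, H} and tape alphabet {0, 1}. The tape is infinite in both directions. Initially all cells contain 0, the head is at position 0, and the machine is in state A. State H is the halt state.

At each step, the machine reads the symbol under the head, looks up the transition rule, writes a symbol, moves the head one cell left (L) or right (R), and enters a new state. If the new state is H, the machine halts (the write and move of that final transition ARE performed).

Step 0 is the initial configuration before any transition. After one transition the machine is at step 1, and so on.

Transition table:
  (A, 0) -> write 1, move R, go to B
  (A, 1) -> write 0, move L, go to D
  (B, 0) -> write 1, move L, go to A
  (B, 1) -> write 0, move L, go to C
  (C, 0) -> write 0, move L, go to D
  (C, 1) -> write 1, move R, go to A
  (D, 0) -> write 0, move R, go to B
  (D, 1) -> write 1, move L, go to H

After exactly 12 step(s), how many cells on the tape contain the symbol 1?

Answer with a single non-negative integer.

Step 1: in state A at pos 0, read 0 -> (A,0)->write 1,move R,goto B. Now: state=B, head=1, tape[-1..2]=0100 (head:   ^)
Step 2: in state B at pos 1, read 0 -> (B,0)->write 1,move L,goto A. Now: state=A, head=0, tape[-1..2]=0110 (head:  ^)
Step 3: in state A at pos 0, read 1 -> (A,1)->write 0,move L,goto D. Now: state=D, head=-1, tape[-2..2]=00010 (head:  ^)
Step 4: in state D at pos -1, read 0 -> (D,0)->write 0,move R,goto B. Now: state=B, head=0, tape[-2..2]=00010 (head:   ^)
Step 5: in state B at pos 0, read 0 -> (B,0)->write 1,move L,goto A. Now: state=A, head=-1, tape[-2..2]=00110 (head:  ^)
Step 6: in state A at pos -1, read 0 -> (A,0)->write 1,move R,goto B. Now: state=B, head=0, tape[-2..2]=01110 (head:   ^)
Step 7: in state B at pos 0, read 1 -> (B,1)->write 0,move L,goto C. Now: state=C, head=-1, tape[-2..2]=01010 (head:  ^)
Step 8: in state C at pos -1, read 1 -> (C,1)->write 1,move R,goto A. Now: state=A, head=0, tape[-2..2]=01010 (head:   ^)
Step 9: in state A at pos 0, read 0 -> (A,0)->write 1,move R,goto B. Now: state=B, head=1, tape[-2..2]=01110 (head:    ^)
Step 10: in state B at pos 1, read 1 -> (B,1)->write 0,move L,goto C. Now: state=C, head=0, tape[-2..2]=01100 (head:   ^)
Step 11: in state C at pos 0, read 1 -> (C,1)->write 1,move R,goto A. Now: state=A, head=1, tape[-2..2]=01100 (head:    ^)
Step 12: in state A at pos 1, read 0 -> (A,0)->write 1,move R,goto B. Now: state=B, head=2, tape[-2..3]=011100 (head:     ^)
Cells containing 1 after step 12: {-1, 0, 1} -> 3 cell(s)

Answer: 3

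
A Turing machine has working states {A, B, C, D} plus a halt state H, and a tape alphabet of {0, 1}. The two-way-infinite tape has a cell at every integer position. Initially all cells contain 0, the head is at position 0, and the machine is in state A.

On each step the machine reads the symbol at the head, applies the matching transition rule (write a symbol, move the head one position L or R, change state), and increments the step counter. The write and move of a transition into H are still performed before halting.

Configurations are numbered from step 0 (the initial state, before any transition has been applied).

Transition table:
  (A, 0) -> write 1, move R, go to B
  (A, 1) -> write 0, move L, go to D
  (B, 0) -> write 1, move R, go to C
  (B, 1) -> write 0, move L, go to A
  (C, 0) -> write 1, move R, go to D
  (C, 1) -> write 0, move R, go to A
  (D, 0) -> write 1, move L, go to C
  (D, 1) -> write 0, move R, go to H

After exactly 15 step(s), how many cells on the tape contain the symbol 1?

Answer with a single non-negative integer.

Answer: 1

Derivation:
Step 1: in state A at pos 0, read 0 -> (A,0)->write 1,move R,goto B. Now: state=B, head=1, tape[-1..2]=0100 (head:   ^)
Step 2: in state B at pos 1, read 0 -> (B,0)->write 1,move R,goto C. Now: state=C, head=2, tape[-1..3]=01100 (head:    ^)
Step 3: in state C at pos 2, read 0 -> (C,0)->write 1,move R,goto D. Now: state=D, head=3, tape[-1..4]=011100 (head:     ^)
Step 4: in state D at pos 3, read 0 -> (D,0)->write 1,move L,goto C. Now: state=C, head=2, tape[-1..4]=011110 (head:    ^)
Step 5: in state C at pos 2, read 1 -> (C,1)->write 0,move R,goto A. Now: state=A, head=3, tape[-1..4]=011010 (head:     ^)
Step 6: in state A at pos 3, read 1 -> (A,1)->write 0,move L,goto D. Now: state=D, head=2, tape[-1..4]=011000 (head:    ^)
Step 7: in state D at pos 2, read 0 -> (D,0)->write 1,move L,goto C. Now: state=C, head=1, tape[-1..4]=011100 (head:   ^)
Step 8: in state C at pos 1, read 1 -> (C,1)->write 0,move R,goto A. Now: state=A, head=2, tape[-1..4]=010100 (head:    ^)
Step 9: in state A at pos 2, read 1 -> (A,1)->write 0,move L,goto D. Now: state=D, head=1, tape[-1..4]=010000 (head:   ^)
Step 10: in state D at pos 1, read 0 -> (D,0)->write 1,move L,goto C. Now: state=C, head=0, tape[-1..4]=011000 (head:  ^)
Step 11: in state C at pos 0, read 1 -> (C,1)->write 0,move R,goto A. Now: state=A, head=1, tape[-1..4]=001000 (head:   ^)
Step 12: in state A at pos 1, read 1 -> (A,1)->write 0,move L,goto D. Now: state=D, head=0, tape[-1..4]=000000 (head:  ^)
Step 13: in state D at pos 0, read 0 -> (D,0)->write 1,move L,goto C. Now: state=C, head=-1, tape[-2..4]=0010000 (head:  ^)
Step 14: in state C at pos -1, read 0 -> (C,0)->write 1,move R,goto D. Now: state=D, head=0, tape[-2..4]=0110000 (head:   ^)
Step 15: in state D at pos 0, read 1 -> (D,1)->write 0,move R,goto H. Now: state=H, head=1, tape[-2..4]=0100000 (head:    ^)
Cells containing 1 after step 15: {-1} -> 1 cell(s)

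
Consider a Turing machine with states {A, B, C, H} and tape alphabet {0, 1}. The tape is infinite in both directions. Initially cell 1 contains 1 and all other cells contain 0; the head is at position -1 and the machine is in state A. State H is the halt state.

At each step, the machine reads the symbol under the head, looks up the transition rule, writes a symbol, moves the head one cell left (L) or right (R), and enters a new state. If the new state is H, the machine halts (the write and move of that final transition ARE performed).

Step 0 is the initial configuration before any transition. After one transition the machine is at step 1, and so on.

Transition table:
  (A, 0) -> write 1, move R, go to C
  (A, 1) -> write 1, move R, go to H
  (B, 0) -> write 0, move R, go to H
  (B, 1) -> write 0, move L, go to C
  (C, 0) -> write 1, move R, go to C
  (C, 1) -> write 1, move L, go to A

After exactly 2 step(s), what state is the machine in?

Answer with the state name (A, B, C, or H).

Step 1: in state A at pos -1, read 0 -> (A,0)->write 1,move R,goto C. Now: state=C, head=0, tape[-2..2]=01010 (head:   ^)
Step 2: in state C at pos 0, read 0 -> (C,0)->write 1,move R,goto C. Now: state=C, head=1, tape[-2..2]=01110 (head:    ^)

Answer: C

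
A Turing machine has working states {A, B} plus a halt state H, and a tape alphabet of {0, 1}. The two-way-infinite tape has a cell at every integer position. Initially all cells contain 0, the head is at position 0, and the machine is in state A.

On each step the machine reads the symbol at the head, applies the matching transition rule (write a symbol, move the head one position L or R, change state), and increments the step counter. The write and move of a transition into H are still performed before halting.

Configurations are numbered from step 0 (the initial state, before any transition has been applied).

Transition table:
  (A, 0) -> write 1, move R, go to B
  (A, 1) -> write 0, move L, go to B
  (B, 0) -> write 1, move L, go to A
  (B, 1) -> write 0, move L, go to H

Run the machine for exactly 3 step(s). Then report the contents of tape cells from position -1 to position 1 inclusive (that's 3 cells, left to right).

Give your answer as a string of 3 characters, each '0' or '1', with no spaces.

Answer: 001

Derivation:
Step 1: in state A at pos 0, read 0 -> (A,0)->write 1,move R,goto B. Now: state=B, head=1, tape[-1..2]=0100 (head:   ^)
Step 2: in state B at pos 1, read 0 -> (B,0)->write 1,move L,goto A. Now: state=A, head=0, tape[-1..2]=0110 (head:  ^)
Step 3: in state A at pos 0, read 1 -> (A,1)->write 0,move L,goto B. Now: state=B, head=-1, tape[-2..2]=00010 (head:  ^)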